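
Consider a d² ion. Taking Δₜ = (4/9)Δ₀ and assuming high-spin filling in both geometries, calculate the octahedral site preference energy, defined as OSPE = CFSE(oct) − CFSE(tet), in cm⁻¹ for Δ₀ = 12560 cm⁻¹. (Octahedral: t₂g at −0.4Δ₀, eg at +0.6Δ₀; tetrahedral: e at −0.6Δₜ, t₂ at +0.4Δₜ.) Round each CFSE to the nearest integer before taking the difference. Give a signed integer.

Octahedral high-spin t2g^2 e_g^0: CFSE = -0.8 × 12560 = -10048 cm⁻¹.
In a tetrahedral site the filling is e^2 t2^0: CFSE(tet) = -1.2Δₜ = -1.2 × (4/9)(12560) = -6699 cm⁻¹.
OSPE = CFSE(oct) − CFSE(tet) = -10048 − (-6699) = -3349 cm⁻¹.

-3349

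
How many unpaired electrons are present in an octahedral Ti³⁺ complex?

Ti sits in group 4; removing 3 electrons leaves Ti³⁺ with 4 − 3 = 1 d electrons.
Configuration: t₂g¹ eg⁰, giving 1 unpaired electron.

1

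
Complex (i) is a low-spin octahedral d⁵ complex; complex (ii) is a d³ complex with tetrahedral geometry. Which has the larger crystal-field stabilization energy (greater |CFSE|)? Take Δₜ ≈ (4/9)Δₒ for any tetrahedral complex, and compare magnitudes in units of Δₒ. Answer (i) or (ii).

(i): t₂g⁵ eg⁰, CFSE = -2.0Δₒ.
(ii): With tetrahedral geometry the complex is necessarily high-spin; e² t₂¹, CFSE = -0.8Δₜ ≈ -0.36Δₒ.
So (i) has the larger |CFSE|.

(i)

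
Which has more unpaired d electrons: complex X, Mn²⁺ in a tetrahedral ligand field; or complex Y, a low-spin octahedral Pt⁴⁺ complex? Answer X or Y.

X: Group 7 minus oxidation state +2 gives a d⁵ configuration for Mn²⁺; With tetrahedral geometry the complex is necessarily high-spin; e² t₂³ → 5 unpaired.
Y: Pt is in group 10, so Pt⁴⁺ is d⁶ (10 − 4 = 6); t₂g⁶ eg⁰ → 0 unpaired.
So X has more unpaired electrons.

X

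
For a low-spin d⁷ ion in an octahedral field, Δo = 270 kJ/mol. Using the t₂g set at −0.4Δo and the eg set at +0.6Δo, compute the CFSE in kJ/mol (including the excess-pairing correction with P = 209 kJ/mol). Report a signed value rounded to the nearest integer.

-277

Electron filling gives t₂g⁶ eg¹.
The orbital stabilization is -1.8Δo = -1.8 × 270 = -486 kJ/mol.
Pairing penalty: 3 pairs vs 2 in the high-spin reference → 1 extra × P = 209 kJ/mol.
Combining: -486 + 209 = -277 kJ/mol.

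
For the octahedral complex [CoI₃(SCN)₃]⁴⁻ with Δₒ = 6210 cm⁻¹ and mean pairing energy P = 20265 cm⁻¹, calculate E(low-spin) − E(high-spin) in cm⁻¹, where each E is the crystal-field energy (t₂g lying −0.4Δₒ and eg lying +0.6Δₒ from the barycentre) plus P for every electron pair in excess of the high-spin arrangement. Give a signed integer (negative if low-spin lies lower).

14055

Ligand charges: 3×(-1) from I⁻ and 3×(-1) from SCN⁻ sum to -6; with overall charge -4, Co is +2.
Co sits in group 9; removing 2 electrons leaves Co²⁺ with 9 − 2 = 7 d electrons.
High-spin d⁷ fills as t₂g⁵ eg² with CFSE 5(−0.4) + 2(+0.6) = -0.8Δₒ = -4968 cm⁻¹.
Low-spin: t₂g⁶ eg¹, orbital CFSE = -1.8Δₒ = -11178 cm⁻¹; plus 1 excess pair × P = +20265 cm⁻¹; total 9087 cm⁻¹.
E(LS) − E(HS) = 9087 − (-4968) = 14055 cm⁻¹.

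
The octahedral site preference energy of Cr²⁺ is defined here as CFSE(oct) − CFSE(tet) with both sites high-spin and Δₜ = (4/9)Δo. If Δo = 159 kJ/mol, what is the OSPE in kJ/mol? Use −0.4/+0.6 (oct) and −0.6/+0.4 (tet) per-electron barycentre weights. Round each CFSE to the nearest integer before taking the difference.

-67

Cr²⁺: group 6, so d-count = 6 − 2 = 4.
Octahedral high-spin t2g^3 e_g^1: CFSE = -0.6 × 159 = -95 kJ/mol.
Tetrahedral e^2 t2^2 gives -0.4Δₜ = -0.4 × (4/9) × 159 = -28 kJ/mol.
OSPE = -95 − (-28) = -67 kJ/mol.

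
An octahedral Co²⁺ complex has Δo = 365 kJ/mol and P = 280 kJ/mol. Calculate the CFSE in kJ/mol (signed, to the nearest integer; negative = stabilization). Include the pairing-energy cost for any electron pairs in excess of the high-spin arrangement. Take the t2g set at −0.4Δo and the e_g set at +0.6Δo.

Group 9 minus oxidation state +2 gives a d⁷ configuration for Co²⁺.
Here Δo > P (365 > 280), so the low-spin state is favoured.
Filling d⁷ accordingly: t2g^6 e_g^1.
Orbital CFSE = -1.8Δo = -1.8 × 365 = -657 kJ/mol.
Excess pairs vs high-spin: 3 − 2 = 1; pairing cost = +280 kJ/mol.
Net CFSE = -657 + 280 = -377 kJ/mol.

-377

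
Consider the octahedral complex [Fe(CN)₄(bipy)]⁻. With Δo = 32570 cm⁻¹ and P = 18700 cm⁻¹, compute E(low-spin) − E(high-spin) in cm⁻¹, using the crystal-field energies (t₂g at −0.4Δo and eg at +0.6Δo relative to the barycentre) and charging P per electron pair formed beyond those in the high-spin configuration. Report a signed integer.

Ligand charges: 4×(-1) from CN⁻ and 1×(+0) from bipy sum to -4; with overall charge -1, Fe is +3.
Fe³⁺: group 8, so d-count = 8 − 3 = 5.
High-spin d⁵ fills as t₂g³ eg² with CFSE 3(−0.4) + 2(+0.6) = 0.0Δo = 0 cm⁻¹.
For low-spin the configuration is t₂g⁵ eg⁰: orbital energy -2.0 × 32570 = -65140 cm⁻¹, and 2 additional pairs relative to high-spin add 37400 cm⁻¹, giving -27740 cm⁻¹.
The difference is -27740 − (0) = -27740 cm⁻¹, so low-spin lies lower.

-27740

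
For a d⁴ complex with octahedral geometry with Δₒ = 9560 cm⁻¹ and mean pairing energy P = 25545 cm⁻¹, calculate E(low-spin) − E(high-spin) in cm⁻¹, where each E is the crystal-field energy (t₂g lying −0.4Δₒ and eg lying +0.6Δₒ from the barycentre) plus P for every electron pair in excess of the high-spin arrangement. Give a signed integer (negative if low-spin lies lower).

15985

High-spin d⁴ fills as t₂g³ eg¹ with CFSE 3(−0.4) + 1(+0.6) = -0.6Δₒ = -5736 cm⁻¹.
Low-spin: t₂g⁴ eg⁰, orbital CFSE = -1.6Δₒ = -15296 cm⁻¹; plus 1 excess pair × P = +25545 cm⁻¹; total 10249 cm⁻¹.
E(LS) − E(HS) = 10249 − (-5736) = 15985 cm⁻¹.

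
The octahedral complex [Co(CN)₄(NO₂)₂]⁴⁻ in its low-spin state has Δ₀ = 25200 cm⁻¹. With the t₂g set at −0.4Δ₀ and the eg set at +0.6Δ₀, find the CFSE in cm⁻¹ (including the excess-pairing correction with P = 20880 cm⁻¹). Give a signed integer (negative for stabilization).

Ligand charges: 4×(-1) from CN⁻ and 2×(-1) from NO₂⁻ sum to -6; with overall charge -4, Co is +2.
Co sits in group 9; removing 2 electrons leaves Co²⁺ with 9 − 2 = 7 d electrons.
Electron filling gives t₂g⁶ eg¹.
The orbital stabilization is -1.8Δ₀ = -1.8 × 25200 = -45360 cm⁻¹.
Relative to high-spin t₂g⁵ eg² (2 paired), the low-spin configuration has 1 additional pair, contributing +1 × 20880 = +20880 cm⁻¹.
Overall CFSE = -45360 + 20880 = -24480 cm⁻¹.

-24480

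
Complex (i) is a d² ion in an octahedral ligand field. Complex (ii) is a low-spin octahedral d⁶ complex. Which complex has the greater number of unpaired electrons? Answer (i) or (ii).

(i): For octahedral d² the high- and low-spin configurations coincide; t₂g² eg⁰ → 2 unpaired.
(ii): t₂g⁶ eg⁰ → 0 unpaired.
So (i) has more unpaired electrons.

(i)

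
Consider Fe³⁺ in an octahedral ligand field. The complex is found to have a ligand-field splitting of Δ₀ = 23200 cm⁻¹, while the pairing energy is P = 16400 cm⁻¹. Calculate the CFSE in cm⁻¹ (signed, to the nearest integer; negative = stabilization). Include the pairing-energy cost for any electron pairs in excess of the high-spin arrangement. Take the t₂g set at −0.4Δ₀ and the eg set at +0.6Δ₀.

Fe³⁺: group 8, so d-count = 8 − 3 = 5.
Since Δ₀ = 23200 cm⁻¹ > P = 16400 cm⁻¹, the complex adopts the low-spin configuration.
Filling d⁵ accordingly: t₂g⁵ eg⁰.
Orbital CFSE = -2.0Δ₀ = -2.0 × 23200 = -46400 cm⁻¹.
Excess pairs vs high-spin: 2 − 0 = 2; pairing cost = +32800 cm⁻¹.
Net CFSE = -46400 + 32800 = -13600 cm⁻¹.

-13600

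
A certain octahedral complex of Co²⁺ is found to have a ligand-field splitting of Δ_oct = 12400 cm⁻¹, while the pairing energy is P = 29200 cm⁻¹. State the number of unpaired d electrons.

Co²⁺: group 9, so d-count = 9 − 2 = 7.
Here Δ_oct < P (12400 < 29200), so the high-spin state is favoured.
Configuration: t₂g⁵ eg².
Unpaired electrons: 3.

3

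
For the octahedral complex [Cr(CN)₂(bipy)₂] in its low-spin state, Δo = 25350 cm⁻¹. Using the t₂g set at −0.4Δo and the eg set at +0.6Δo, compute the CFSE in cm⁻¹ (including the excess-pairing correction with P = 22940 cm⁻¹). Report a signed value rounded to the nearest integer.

-17620

Ligand charges: 2×(-1) from CN⁻ and 2×(+0) from bipy sum to -2; with overall charge +0, Cr is +2.
Cr is in group 6, so Cr²⁺ is d⁴ (6 − 2 = 4).
Electron filling gives t₂g⁴ eg⁰.
CFSE(orbital) = 4×(-0.4Δo) + 0×(0.6Δo) = -1.6Δo; with Δo = 25350 cm⁻¹ that is -40560 cm⁻¹.
Pairing penalty: 1 pair vs 0 in the high-spin reference → 1 extra × P = 22940 cm⁻¹.
Overall CFSE = -40560 + 22940 = -17620 cm⁻¹.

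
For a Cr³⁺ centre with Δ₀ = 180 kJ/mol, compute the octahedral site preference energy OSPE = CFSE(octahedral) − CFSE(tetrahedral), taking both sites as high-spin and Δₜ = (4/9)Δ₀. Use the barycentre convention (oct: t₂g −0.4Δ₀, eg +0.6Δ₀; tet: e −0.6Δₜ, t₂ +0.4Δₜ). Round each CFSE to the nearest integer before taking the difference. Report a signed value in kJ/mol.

-152

Cr³⁺: group 6, so d-count = 6 − 3 = 3.
Octahedral high-spin t₂g³ eg⁰: CFSE = -1.2 × 180 = -216 kJ/mol.
In a tetrahedral site the filling is e² t₂¹: CFSE(tet) = -0.8Δₜ = -0.8 × (4/9)(180) = -64 kJ/mol.
OSPE = CFSE(oct) − CFSE(tet) = -216 − (-64) = -152 kJ/mol.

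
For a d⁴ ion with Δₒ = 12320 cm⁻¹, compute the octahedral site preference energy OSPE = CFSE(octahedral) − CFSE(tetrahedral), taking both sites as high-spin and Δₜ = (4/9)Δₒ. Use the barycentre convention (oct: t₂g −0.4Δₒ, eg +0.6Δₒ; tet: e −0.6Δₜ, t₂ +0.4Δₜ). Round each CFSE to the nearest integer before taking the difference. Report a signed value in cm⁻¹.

Octahedral (high-spin): t2g^3 e_g^1, CFSE = 3(−0.4) + 1(+0.6) = -0.6Δₒ = -0.6 × 12320 = -7392 cm⁻¹.
Tetrahedral e^2 t2^2 gives -0.4Δₜ = -0.4 × (4/9) × 12320 = -2190 cm⁻¹.
Subtracting, OSPE = -7392 − (-2190) = -5202 cm⁻¹.

-5202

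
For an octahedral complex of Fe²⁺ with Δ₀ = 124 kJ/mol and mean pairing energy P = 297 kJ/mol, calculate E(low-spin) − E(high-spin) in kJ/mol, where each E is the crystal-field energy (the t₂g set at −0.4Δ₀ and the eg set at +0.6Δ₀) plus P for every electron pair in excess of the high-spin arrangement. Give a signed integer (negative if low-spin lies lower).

Fe is in group 8, so Fe²⁺ is d⁶ (8 − 2 = 6).
In the high-spin limit (t₂g⁴ eg²) the orbital term is -0.4Δ₀ = -50 kJ/mol, with no excess pairing.
Low-spin: t₂g⁶ eg⁰, orbital CFSE = -2.4Δ₀ = -298 kJ/mol; plus 2 excess pairs × P = +594 kJ/mol; total 296 kJ/mol.
The difference is 296 − (-50) = 346 kJ/mol, so high-spin lies lower.

346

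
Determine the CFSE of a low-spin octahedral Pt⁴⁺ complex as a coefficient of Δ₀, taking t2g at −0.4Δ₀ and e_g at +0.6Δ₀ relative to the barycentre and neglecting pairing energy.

Pt is in group 10, so Pt⁴⁺ is d⁶ (10 − 4 = 6).
Configuration: t2g^6 e_g^0.
CFSE = 6(-0.4Δ₀) + 0(0.6Δ₀) = -2.4Δ₀ + 0.0Δ₀ = -2.4Δ₀.

-2.4 Δ₀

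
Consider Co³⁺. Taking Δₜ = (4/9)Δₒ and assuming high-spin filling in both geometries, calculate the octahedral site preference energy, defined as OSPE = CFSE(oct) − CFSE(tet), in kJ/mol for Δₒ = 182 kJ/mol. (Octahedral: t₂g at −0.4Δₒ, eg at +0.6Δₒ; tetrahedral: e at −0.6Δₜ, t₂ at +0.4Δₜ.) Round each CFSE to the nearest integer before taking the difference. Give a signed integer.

Group 9 minus oxidation state +3 gives a d⁶ configuration for Co³⁺.
Octahedral (high-spin): t₂g⁴ eg², CFSE = 4(−0.4) + 2(+0.6) = -0.4Δₒ = -0.4 × 182 = -73 kJ/mol.
Tetrahedral: e³ t₂³, CFSE = 3(−0.6) + 3(+0.4) = -0.6Δₜ = -0.6 × (4/9) × 182 = -49 kJ/mol.
Subtracting, OSPE = -73 − (-49) = -24 kJ/mol.

-24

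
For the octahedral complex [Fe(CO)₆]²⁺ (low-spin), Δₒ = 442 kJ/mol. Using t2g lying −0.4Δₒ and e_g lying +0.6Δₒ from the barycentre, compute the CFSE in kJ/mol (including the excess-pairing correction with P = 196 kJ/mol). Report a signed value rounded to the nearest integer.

-669

CO is neutral, so the +2 overall charge sits on Fe: oxidation state +2.
Fe sits in group 8; removing 2 electrons leaves Fe²⁺ with 8 − 2 = 6 d electrons.
Electron filling gives t2g^6 e_g^0.
Orbital CFSE = 6(-0.4) + 0(0.6) = -2.4Δₒ = -2.4 × 442 = -1061 kJ/mol.
Pairing penalty: 3 pairs vs 1 in the high-spin reference → 2 extra × P = 392 kJ/mol.
Combining: -1061 + 392 = -669 kJ/mol.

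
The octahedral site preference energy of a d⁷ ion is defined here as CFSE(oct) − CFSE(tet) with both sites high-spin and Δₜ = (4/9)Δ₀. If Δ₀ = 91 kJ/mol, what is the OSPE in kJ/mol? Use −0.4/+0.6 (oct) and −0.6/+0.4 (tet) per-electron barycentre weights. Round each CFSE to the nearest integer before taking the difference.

-24

Octahedral high-spin t₂g⁵ eg²: CFSE = -0.8 × 91 = -73 kJ/mol.
Tetrahedral: e⁴ t₂³, CFSE = 4(−0.6) + 3(+0.4) = -1.2Δₜ = -1.2 × (4/9) × 91 = -49 kJ/mol.
OSPE = CFSE(oct) − CFSE(tet) = -73 − (-49) = -24 kJ/mol.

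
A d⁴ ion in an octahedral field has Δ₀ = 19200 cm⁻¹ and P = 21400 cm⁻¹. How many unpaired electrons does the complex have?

4

With Δ₀ < P the complex is high-spin.
That gives t2g^3 e_g^1.
Unpaired electrons: 4.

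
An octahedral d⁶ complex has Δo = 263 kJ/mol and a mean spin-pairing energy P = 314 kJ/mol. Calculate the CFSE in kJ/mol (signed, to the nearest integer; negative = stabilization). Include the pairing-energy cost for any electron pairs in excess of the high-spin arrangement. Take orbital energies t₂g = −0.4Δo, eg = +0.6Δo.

Here Δo < P (263 < 314), so the high-spin state is favoured.
Configuration: t₂g⁴ eg².
Orbital CFSE = -0.4Δo = -0.4 × 263 = -105 kJ/mol.
High-spin has no excess pairs, so no pairing correction applies.

-105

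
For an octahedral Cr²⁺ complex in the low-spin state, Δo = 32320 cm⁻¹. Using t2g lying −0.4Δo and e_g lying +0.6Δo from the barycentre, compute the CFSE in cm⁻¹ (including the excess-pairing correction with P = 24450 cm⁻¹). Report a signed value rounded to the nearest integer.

Cr²⁺: group 6, so d-count = 6 − 2 = 4.
The d⁴ electrons fill as t2g^4 e_g^0.
Orbital CFSE = 4(-0.4) + 0(0.6) = -1.6Δo = -1.6 × 32320 = -51712 cm⁻¹.
Relative to high-spin t2g^3 e_g^1 (0 paired), the low-spin configuration has 1 additional pair, contributing +1 × 24450 = +24450 cm⁻¹.
Overall CFSE = -51712 + 24450 = -27262 cm⁻¹.

-27262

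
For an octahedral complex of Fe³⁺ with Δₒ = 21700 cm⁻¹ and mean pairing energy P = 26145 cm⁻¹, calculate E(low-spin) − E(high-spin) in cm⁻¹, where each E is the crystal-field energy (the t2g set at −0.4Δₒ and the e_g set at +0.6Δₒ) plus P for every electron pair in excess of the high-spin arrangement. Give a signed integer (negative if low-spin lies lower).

8890

Fe³⁺: group 8, so d-count = 8 − 3 = 5.
High-spin d⁵ fills as t2g^3 e_g^2 with CFSE 3(−0.4) + 2(+0.6) = 0.0Δₒ = 0 cm⁻¹.
Low-spin: t2g^5 e_g^0, orbital CFSE = -2.0Δₒ = -43400 cm⁻¹; plus 2 excess pairs × P = +52290 cm⁻¹; total 8890 cm⁻¹.
The difference is 8890 − (0) = 8890 cm⁻¹, so high-spin lies lower.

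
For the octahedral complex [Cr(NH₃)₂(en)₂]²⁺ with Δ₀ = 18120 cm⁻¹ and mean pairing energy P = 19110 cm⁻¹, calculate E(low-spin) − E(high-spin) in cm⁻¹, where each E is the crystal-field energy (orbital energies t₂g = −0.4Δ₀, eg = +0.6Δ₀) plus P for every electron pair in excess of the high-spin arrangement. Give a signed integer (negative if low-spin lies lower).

Ligand charges: 2×(+0) from NH₃ and 2×(+0) from en sum to +0; with overall charge +2, Cr is +2.
Cr sits in group 6; removing 2 electrons leaves Cr²⁺ with 6 − 2 = 4 d electrons.
In the high-spin limit (t₂g³ eg¹) the orbital term is -0.6Δ₀ = -10872 cm⁻¹, with no excess pairing.
For low-spin the configuration is t₂g⁴ eg⁰: orbital energy -1.6 × 18120 = -28992 cm⁻¹, and 1 additional pair relative to high-spin adds 19110 cm⁻¹, giving -9882 cm⁻¹.
E(LS) − E(HS) = -9882 − (-10872) = 990 cm⁻¹.

990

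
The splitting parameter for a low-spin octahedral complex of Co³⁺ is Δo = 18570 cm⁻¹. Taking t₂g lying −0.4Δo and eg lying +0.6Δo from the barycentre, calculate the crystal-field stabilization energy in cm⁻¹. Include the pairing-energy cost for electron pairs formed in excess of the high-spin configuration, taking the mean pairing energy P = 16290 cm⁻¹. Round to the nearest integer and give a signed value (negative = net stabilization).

-11988

Co sits in group 9; removing 3 electrons leaves Co³⁺ with 9 − 3 = 6 d electrons.
Electron filling gives t₂g⁶ eg⁰.
CFSE(orbital) = 6×(-0.4Δo) + 0×(0.6Δo) = -2.4Δo; with Δo = 18570 cm⁻¹ that is -44568 cm⁻¹.
Relative to high-spin t₂g⁴ eg² (1 paired), the low-spin configuration has 2 additional pairs, contributing +2 × 16290 = +32580 cm⁻¹.
Overall CFSE = -44568 + 32580 = -11988 cm⁻¹.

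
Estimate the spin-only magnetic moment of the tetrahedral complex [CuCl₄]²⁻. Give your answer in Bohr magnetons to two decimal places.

1.73 Bohr magnetons

Each Cl⁻ contributes -1; 4 × (-1) = -4. With overall charge -2, Cu is in the +2 oxidation state.
Cu sits in group 11; removing 2 electrons leaves Cu²⁺ with 11 − 2 = 9 d electrons.
Tetrahedral splitting is small, so the complex is high-spin.
Configuration: e^4 t2^5 → 1 unpaired electron.
μ(spin-only) = √[1(1+2)] = √3 ≈ 1.73 Bohr magnetons.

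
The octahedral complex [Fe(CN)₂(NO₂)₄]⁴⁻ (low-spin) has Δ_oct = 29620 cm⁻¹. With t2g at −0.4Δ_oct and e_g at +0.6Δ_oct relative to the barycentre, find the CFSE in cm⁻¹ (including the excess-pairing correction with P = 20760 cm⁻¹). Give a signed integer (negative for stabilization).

Ligand charges: 2×(-1) from CN⁻ and 4×(-1) from NO₂⁻ sum to -6; with overall charge -4, Fe is +2.
Fe is in group 8, so Fe²⁺ is d⁶ (8 − 2 = 6).
Configuration: t2g^6 e_g^0.
Orbital CFSE = 6(-0.4) + 0(0.6) = -2.4Δ_oct = -2.4 × 29620 = -71088 cm⁻¹.
Relative to high-spin t2g^4 e_g^2 (1 paired), the low-spin configuration has 2 additional pairs, contributing +2 × 20760 = +41520 cm⁻¹.
Combining: -71088 + 41520 = -29568 cm⁻¹.

-29568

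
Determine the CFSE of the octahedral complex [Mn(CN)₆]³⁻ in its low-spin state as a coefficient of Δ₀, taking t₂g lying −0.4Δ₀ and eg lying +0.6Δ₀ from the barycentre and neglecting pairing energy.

Each CN⁻ contributes -1; 6 × (-1) = -6. With overall charge -3, Mn is in the +3 oxidation state.
Mn is in group 7, so Mn³⁺ is d⁴ (7 − 3 = 4).
Configuration: t₂g⁴ eg⁰.
CFSE = 4(-0.4Δ₀) + 0(0.6Δ₀) = -1.6Δ₀ + 0.0Δ₀ = -1.6Δ₀.

-1.6 Δ₀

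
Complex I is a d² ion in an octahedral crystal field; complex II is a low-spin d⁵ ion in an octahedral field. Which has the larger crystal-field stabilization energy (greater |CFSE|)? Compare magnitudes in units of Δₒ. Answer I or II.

II

I: t2g^2 e_g^0, CFSE = -0.8Δₒ.
II: t₂g⁵ eg⁰, CFSE = -2.0Δₒ.
So II has the larger |CFSE|.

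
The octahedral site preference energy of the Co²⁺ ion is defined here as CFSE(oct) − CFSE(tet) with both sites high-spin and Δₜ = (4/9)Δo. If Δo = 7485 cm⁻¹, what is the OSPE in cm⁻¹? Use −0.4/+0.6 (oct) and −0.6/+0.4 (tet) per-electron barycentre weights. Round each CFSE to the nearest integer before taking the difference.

Co sits in group 9; removing 2 electrons leaves Co²⁺ with 9 − 2 = 7 d electrons.
In an octahedral site d⁷ (HS) is t2g^5 e_g^2, giving CFSE(oct) = -0.8Δo = -5988 cm⁻¹.
Tetrahedral e^4 t2^3 gives -1.2Δₜ = -1.2 × (4/9) × 7485 = -3992 cm⁻¹.
Subtracting, OSPE = -5988 − (-3992) = -1996 cm⁻¹.

-1996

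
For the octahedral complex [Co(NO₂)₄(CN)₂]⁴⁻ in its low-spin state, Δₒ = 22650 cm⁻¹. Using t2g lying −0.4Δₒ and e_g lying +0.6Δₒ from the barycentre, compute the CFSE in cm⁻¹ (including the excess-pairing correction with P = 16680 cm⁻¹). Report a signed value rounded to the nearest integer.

Ligand charges: 4×(-1) from NO₂⁻ and 2×(-1) from CN⁻ sum to -6; with overall charge -4, Co is +2.
Group 9 minus oxidation state +2 gives a d⁷ configuration for Co²⁺.
Configuration: t2g^6 e_g^1.
CFSE(orbital) = 6×(-0.4Δₒ) + 1×(0.6Δₒ) = -1.8Δₒ; with Δₒ = 22650 cm⁻¹ that is -40770 cm⁻¹.
Relative to high-spin t2g^5 e_g^2 (2 paired), the low-spin configuration has 1 additional pair, contributing +1 × 16680 = +16680 cm⁻¹.
Overall CFSE = -40770 + 16680 = -24090 cm⁻¹.

-24090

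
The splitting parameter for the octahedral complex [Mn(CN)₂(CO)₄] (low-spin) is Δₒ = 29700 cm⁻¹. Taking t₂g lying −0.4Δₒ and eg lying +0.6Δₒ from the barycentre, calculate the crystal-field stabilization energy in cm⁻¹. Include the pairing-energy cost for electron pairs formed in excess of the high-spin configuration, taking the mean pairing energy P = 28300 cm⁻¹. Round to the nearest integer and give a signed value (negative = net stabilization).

Ligand charges: 2×(-1) from CN⁻ and 4×(+0) from CO sum to -2; with overall charge +0, Mn is +2.
Group 7 minus oxidation state +2 gives a d⁵ configuration for Mn²⁺.
Electron filling gives t₂g⁵ eg⁰.
CFSE(orbital) = 5×(-0.4Δₒ) + 0×(0.6Δₒ) = -2.0Δₒ; with Δₒ = 29700 cm⁻¹ that is -59400 cm⁻¹.
Relative to high-spin t₂g³ eg² (0 paired), the low-spin configuration has 2 additional pairs, contributing +2 × 28300 = +56600 cm⁻¹.
Overall CFSE = -59400 + 56600 = -2800 cm⁻¹.

-2800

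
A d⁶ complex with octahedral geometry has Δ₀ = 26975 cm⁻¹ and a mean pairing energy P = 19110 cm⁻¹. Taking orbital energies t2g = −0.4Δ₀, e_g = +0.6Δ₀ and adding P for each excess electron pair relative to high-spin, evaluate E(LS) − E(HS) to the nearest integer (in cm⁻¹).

High-spin: t2g^4 e_g^2, CFSE = -0.4Δ₀ = -10790 cm⁻¹.
For low-spin the configuration is t2g^6 e_g^0: orbital energy -2.4 × 26975 = -64740 cm⁻¹, and 2 additional pairs relative to high-spin add 38220 cm⁻¹, giving -26520 cm⁻¹.
E(LS) − E(HS) = -26520 − (-10790) = -15730 cm⁻¹.

-15730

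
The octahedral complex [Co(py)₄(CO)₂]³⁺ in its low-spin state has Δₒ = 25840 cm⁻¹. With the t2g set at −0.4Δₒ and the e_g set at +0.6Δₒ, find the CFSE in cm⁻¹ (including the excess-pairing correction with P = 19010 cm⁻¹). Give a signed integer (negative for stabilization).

-23996

Ligand charges: 4×(+0) from py and 2×(+0) from CO sum to +0; with overall charge +3, Co is +3.
Co is in group 9, so Co³⁺ is d⁶ (9 − 3 = 6).
The d⁶ electrons fill as t2g^6 e_g^0.
CFSE(orbital) = 6×(-0.4Δₒ) + 0×(0.6Δₒ) = -2.4Δₒ; with Δₒ = 25840 cm⁻¹ that is -62016 cm⁻¹.
Relative to high-spin t2g^4 e_g^2 (1 paired), the low-spin configuration has 2 additional pairs, contributing +2 × 19010 = +38020 cm⁻¹.
Overall CFSE = -62016 + 38020 = -23996 cm⁻¹.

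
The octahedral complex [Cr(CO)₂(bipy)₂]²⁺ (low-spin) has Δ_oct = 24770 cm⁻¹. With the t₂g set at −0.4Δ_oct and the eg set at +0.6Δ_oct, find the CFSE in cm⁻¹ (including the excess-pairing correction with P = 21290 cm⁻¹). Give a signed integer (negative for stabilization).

-18342

Ligand charges: 2×(+0) from CO and 2×(+0) from bipy sum to +0; with overall charge +2, Cr is +2.
Cr is in group 6, so Cr²⁺ is d⁴ (6 − 2 = 4).
Configuration: t₂g⁴ eg⁰.
The orbital stabilization is -1.6Δ_oct = -1.6 × 24770 = -39632 cm⁻¹.
Pairing penalty: 1 pair vs 0 in the high-spin reference → 1 extra × P = 21290 cm⁻¹.
Overall CFSE = -39632 + 21290 = -18342 cm⁻¹.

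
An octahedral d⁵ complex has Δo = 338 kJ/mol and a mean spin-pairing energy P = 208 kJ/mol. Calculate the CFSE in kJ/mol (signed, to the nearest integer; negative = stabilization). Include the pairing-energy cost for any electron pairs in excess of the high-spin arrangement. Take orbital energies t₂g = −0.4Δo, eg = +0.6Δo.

Since Δo = 338 kJ/mol > P = 208 kJ/mol, the complex adopts the low-spin configuration.
Configuration: t₂g⁵ eg⁰.
Orbital CFSE = -2.0Δo = -2.0 × 338 = -676 kJ/mol.
Excess pairs vs high-spin: 2 − 0 = 2; pairing cost = +416 kJ/mol.
Net CFSE = -676 + 416 = -260 kJ/mol.

-260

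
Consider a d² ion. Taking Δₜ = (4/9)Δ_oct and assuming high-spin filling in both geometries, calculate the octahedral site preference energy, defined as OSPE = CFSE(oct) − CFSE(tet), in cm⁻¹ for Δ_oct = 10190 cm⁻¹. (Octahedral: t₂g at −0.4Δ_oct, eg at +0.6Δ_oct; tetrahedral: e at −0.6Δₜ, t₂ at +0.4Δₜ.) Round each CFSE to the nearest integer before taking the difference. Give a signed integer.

-2717

In an octahedral site d² (HS) is t2g^2 e_g^0, giving CFSE(oct) = -0.8Δ_oct = -8152 cm⁻¹.
In a tetrahedral site the filling is e^2 t2^0: CFSE(tet) = -1.2Δₜ = -1.2 × (4/9)(10190) = -5435 cm⁻¹.
OSPE = -8152 − (-5435) = -2717 cm⁻¹.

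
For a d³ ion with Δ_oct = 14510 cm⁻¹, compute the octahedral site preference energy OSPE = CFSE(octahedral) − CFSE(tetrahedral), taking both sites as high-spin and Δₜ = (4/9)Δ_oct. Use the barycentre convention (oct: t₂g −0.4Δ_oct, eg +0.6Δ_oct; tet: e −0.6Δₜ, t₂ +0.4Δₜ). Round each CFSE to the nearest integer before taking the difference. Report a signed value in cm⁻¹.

In an octahedral site d³ (HS) is t2g^3 e_g^0, giving CFSE(oct) = -1.2Δ_oct = -17412 cm⁻¹.
In a tetrahedral site the filling is e^2 t2^1: CFSE(tet) = -0.8Δₜ = -0.8 × (4/9)(14510) = -5159 cm⁻¹.
OSPE = CFSE(oct) − CFSE(tet) = -17412 − (-5159) = -12253 cm⁻¹.

-12253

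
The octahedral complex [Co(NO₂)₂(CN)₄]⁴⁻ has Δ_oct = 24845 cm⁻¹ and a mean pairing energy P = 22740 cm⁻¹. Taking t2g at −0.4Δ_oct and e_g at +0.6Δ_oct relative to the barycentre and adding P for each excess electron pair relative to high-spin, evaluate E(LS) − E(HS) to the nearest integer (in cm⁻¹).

Ligand charges: 2×(-1) from NO₂⁻ and 4×(-1) from CN⁻ sum to -6; with overall charge -4, Co is +2.
Group 9 minus oxidation state +2 gives a d⁷ configuration for Co²⁺.
In the high-spin limit (t2g^5 e_g^2) the orbital term is -0.8Δ_oct = -19876 cm⁻¹, with no excess pairing.
Low-spin: t2g^6 e_g^1, orbital CFSE = -1.8Δ_oct = -44721 cm⁻¹; plus 1 excess pair × P = +22740 cm⁻¹; total -21981 cm⁻¹.
The difference is -21981 − (-19876) = -2105 cm⁻¹, so low-spin lies lower.

-2105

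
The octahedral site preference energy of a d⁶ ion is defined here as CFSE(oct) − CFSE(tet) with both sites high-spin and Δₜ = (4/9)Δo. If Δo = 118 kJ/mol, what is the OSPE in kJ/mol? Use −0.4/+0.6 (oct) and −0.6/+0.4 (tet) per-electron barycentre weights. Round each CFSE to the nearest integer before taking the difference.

In an octahedral site d⁶ (HS) is t₂g⁴ eg², giving CFSE(oct) = -0.4Δo = -47 kJ/mol.
Tetrahedral: e³ t₂³, CFSE = 3(−0.6) + 3(+0.4) = -0.6Δₜ = -0.6 × (4/9) × 118 = -31 kJ/mol.
OSPE = -47 − (-31) = -16 kJ/mol.

-16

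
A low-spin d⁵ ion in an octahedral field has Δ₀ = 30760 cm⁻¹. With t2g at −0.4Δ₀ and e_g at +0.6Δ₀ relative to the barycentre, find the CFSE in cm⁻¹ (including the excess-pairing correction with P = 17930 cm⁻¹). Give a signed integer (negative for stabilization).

The d⁵ electrons fill as t2g^5 e_g^0.
The orbital stabilization is -2.0Δ₀ = -2.0 × 30760 = -61520 cm⁻¹.
High-spin d⁵ would be t2g^3 e_g^2 with 0 pairs; low-spin has 2, so 2 excess pairs cost +2P = +35860 cm⁻¹.
Net CFSE = -61520 + 35860 = -25660 cm⁻¹.

-25660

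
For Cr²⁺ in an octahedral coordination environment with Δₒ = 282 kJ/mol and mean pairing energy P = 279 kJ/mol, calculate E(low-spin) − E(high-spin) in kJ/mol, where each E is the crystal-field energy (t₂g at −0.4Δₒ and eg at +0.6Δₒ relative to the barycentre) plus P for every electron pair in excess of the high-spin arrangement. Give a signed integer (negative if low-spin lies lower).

-3

Cr sits in group 6; removing 2 electrons leaves Cr²⁺ with 6 − 2 = 4 d electrons.
High-spin d⁴ fills as t₂g³ eg¹ with CFSE 3(−0.4) + 1(+0.6) = -0.6Δₒ = -169 kJ/mol.
Low-spin: t₂g⁴ eg⁰, orbital CFSE = -1.6Δₒ = -451 kJ/mol; plus 1 excess pair × P = +279 kJ/mol; total -172 kJ/mol.
E(LS) − E(HS) = -172 − (-169) = -3 kJ/mol.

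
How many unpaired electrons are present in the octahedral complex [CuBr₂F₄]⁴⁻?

1

Ligand charges: 2×(-1) from Br⁻ and 4×(-1) from F⁻ sum to -6; with overall charge -4, Cu is +2.
Cu²⁺: group 11, so d-count = 11 − 2 = 9.
Configuration: t2g^6 e_g^3, giving 1 unpaired electron.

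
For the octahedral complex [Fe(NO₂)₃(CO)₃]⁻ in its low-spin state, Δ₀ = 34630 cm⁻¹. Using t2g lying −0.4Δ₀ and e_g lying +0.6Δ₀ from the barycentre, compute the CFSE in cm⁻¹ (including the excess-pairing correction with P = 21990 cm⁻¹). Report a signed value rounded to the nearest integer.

Ligand charges: 3×(-1) from NO₂⁻ and 3×(+0) from CO sum to -3; with overall charge -1, Fe is +2.
Fe is in group 8, so Fe²⁺ is d⁶ (8 − 2 = 6).
Electron filling gives t2g^6 e_g^0.
The orbital stabilization is -2.4Δ₀ = -2.4 × 34630 = -83112 cm⁻¹.
High-spin d⁶ would be t2g^4 e_g^2 with 1 pair; low-spin has 3, so 2 excess pairs cost +2P = +43980 cm⁻¹.
Net CFSE = -83112 + 43980 = -39132 cm⁻¹.

-39132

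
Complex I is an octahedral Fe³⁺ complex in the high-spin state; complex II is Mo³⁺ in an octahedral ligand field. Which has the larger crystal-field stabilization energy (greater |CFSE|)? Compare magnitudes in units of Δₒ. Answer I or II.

I: Fe sits in group 8; removing 3 electrons leaves Fe³⁺ with 8 − 3 = 5 d electrons; t2g^3 e_g^2, CFSE = 0.0Δₒ.
II: Group 6 minus oxidation state +3 gives a d³ configuration for Mo³⁺; t₂g³ eg⁰, CFSE = -1.2Δₒ.
So II has the larger |CFSE|.

II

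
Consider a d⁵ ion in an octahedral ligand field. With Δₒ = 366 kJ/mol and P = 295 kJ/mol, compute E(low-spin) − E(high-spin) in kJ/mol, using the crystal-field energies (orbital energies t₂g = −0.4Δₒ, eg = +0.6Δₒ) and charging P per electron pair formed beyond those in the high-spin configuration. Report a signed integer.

-142

High-spin d⁵ fills as t₂g³ eg² with CFSE 3(−0.4) + 2(+0.6) = 0.0Δₒ = 0 kJ/mol.
For low-spin the configuration is t₂g⁵ eg⁰: orbital energy -2.0 × 366 = -732 kJ/mol, and 2 additional pairs relative to high-spin add 590 kJ/mol, giving -142 kJ/mol.
The difference is -142 − (0) = -142 kJ/mol, so low-spin lies lower.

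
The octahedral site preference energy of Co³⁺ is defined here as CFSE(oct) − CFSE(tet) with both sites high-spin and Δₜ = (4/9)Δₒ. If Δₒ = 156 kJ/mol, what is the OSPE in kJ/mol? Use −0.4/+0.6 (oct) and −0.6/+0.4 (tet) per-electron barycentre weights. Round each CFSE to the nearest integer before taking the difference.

-20

Group 9 minus oxidation state +3 gives a d⁶ configuration for Co³⁺.
Octahedral (high-spin): t2g^4 e_g^2, CFSE = 4(−0.4) + 2(+0.6) = -0.4Δₒ = -0.4 × 156 = -62 kJ/mol.
Tetrahedral e^3 t2^3 gives -0.6Δₜ = -0.6 × (4/9) × 156 = -42 kJ/mol.
OSPE = CFSE(oct) − CFSE(tet) = -62 − (-42) = -20 kJ/mol.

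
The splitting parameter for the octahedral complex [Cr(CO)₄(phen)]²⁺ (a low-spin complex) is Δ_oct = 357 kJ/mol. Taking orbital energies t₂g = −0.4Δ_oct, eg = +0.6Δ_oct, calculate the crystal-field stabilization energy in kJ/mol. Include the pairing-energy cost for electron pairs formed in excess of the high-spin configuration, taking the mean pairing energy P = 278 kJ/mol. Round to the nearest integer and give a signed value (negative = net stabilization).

Ligand charges: 4×(+0) from CO and 1×(+0) from phen sum to +0; with overall charge +2, Cr is +2.
Cr is in group 6, so Cr²⁺ is d⁴ (6 − 2 = 4).
The d⁴ electrons fill as t₂g⁴ eg⁰.
Orbital CFSE = 4(-0.4) + 0(0.6) = -1.6Δ_oct = -1.6 × 357 = -571 kJ/mol.
High-spin d⁴ would be t₂g³ eg¹ with 0 pairs; low-spin has 1, so 1 excess pair costs +1P = +278 kJ/mol.
Combining: -571 + 278 = -293 kJ/mol.

-293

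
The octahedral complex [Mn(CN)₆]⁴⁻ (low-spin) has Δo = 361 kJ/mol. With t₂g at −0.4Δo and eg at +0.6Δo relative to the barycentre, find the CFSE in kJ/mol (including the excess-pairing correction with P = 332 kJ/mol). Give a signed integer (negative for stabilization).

-58

Each CN⁻ contributes -1; 6 × (-1) = -6. With overall charge -4, Mn is in the +2 oxidation state.
Group 7 minus oxidation state +2 gives a d⁵ configuration for Mn²⁺.
Configuration: t₂g⁵ eg⁰.
CFSE(orbital) = 5×(-0.4Δo) + 0×(0.6Δo) = -2.0Δo; with Δo = 361 kJ/mol that is -722 kJ/mol.
High-spin d⁵ would be t₂g³ eg² with 0 pairs; low-spin has 2, so 2 excess pairs cost +2P = +664 kJ/mol.
Overall CFSE = -722 + 664 = -58 kJ/mol.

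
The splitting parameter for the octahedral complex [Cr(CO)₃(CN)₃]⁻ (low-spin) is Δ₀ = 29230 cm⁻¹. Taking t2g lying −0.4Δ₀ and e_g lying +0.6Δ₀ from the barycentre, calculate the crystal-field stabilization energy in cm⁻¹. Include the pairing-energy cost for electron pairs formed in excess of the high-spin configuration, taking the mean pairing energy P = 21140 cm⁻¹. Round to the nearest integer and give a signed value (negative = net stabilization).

Ligand charges: 3×(+0) from CO and 3×(-1) from CN⁻ sum to -3; with overall charge -1, Cr is +2.
Cr²⁺: group 6, so d-count = 6 − 2 = 4.
Configuration: t2g^4 e_g^0.
The orbital stabilization is -1.6Δ₀ = -1.6 × 29230 = -46768 cm⁻¹.
Pairing penalty: 1 pair vs 0 in the high-spin reference → 1 extra × P = 21140 cm⁻¹.
Overall CFSE = -46768 + 21140 = -25628 cm⁻¹.

-25628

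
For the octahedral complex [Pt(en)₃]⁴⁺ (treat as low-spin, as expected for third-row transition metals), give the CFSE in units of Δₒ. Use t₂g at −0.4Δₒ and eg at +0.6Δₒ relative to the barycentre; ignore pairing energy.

-2.4 Δₒ

en is neutral, so the +4 overall charge sits on Pt: oxidation state +4.
Pt sits in group 10; removing 4 electrons leaves Pt⁴⁺ with 10 − 4 = 6 d electrons.
Configuration: t₂g⁶ eg⁰.
CFSE = 6(-0.4Δₒ) + 0(0.6Δₒ) = -2.4Δₒ + 0.0Δₒ = -2.4Δₒ.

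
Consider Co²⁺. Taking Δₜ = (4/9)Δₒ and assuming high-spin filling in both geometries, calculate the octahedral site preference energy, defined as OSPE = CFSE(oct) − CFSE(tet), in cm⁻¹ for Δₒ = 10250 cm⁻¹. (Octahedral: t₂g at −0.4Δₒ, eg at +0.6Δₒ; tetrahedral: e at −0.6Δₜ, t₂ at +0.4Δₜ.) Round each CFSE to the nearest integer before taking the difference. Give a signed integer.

Group 9 minus oxidation state +2 gives a d⁷ configuration for Co²⁺.
In an octahedral site d⁷ (HS) is t₂g⁵ eg², giving CFSE(oct) = -0.8Δₒ = -8200 cm⁻¹.
In a tetrahedral site the filling is e⁴ t₂³: CFSE(tet) = -1.2Δₜ = -1.2 × (4/9)(10250) = -5467 cm⁻¹.
OSPE = CFSE(oct) − CFSE(tet) = -8200 − (-5467) = -2733 cm⁻¹.

-2733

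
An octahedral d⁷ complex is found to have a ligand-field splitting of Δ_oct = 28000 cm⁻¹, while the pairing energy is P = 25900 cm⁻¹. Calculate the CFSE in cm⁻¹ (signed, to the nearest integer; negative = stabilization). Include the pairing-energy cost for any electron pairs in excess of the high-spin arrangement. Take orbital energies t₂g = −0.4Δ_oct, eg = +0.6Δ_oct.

Δ_oct > P, so pairing is preferred: the ground state is low-spin.
Filling d⁷ accordingly: t₂g⁶ eg¹.
Orbital CFSE = -1.8Δ_oct = -1.8 × 28000 = -50400 cm⁻¹.
Excess pairs vs high-spin: 3 − 2 = 1; pairing cost = +25900 cm⁻¹.
Net CFSE = -50400 + 25900 = -24500 cm⁻¹.

-24500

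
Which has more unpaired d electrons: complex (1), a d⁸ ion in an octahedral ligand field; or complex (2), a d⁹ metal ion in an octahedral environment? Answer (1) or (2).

(1)

(1): For octahedral d⁸ the high- and low-spin configurations coincide; t2g^6 e_g^2 → 2 unpaired.
(2): For octahedral d⁹ the high- and low-spin configurations coincide; t₂g⁶ eg³ → 1 unpaired.
So (1) has more unpaired electrons.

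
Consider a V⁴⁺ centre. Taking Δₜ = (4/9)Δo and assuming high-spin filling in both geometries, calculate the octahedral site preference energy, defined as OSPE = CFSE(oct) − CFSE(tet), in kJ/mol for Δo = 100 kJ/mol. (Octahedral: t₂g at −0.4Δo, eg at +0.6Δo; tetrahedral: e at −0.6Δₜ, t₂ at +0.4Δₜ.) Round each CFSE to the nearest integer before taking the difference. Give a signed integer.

-13

Group 5 minus oxidation state +4 gives a d¹ configuration for V⁴⁺.
In an octahedral site d¹ (HS) is t2g^1 e_g^0, giving CFSE(oct) = -0.4Δo = -40 kJ/mol.
Tetrahedral: e^1 t2^0, CFSE = 1(−0.6) + 0(+0.4) = -0.6Δₜ = -0.6 × (4/9) × 100 = -27 kJ/mol.
OSPE = CFSE(oct) − CFSE(tet) = -40 − (-27) = -13 kJ/mol.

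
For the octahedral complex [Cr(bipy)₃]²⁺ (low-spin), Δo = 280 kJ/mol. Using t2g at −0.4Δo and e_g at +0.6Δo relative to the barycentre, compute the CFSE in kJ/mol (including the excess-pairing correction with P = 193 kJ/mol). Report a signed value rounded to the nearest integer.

bipy is neutral, so the +2 overall charge sits on Cr: oxidation state +2.
Cr sits in group 6; removing 2 electrons leaves Cr²⁺ with 6 − 2 = 4 d electrons.
The d⁴ electrons fill as t2g^4 e_g^0.
Orbital CFSE = 4(-0.4) + 0(0.6) = -1.6Δo = -1.6 × 280 = -448 kJ/mol.
High-spin d⁴ would be t2g^3 e_g^1 with 0 pairs; low-spin has 1, so 1 excess pair costs +1P = +193 kJ/mol.
Net CFSE = -448 + 193 = -255 kJ/mol.

-255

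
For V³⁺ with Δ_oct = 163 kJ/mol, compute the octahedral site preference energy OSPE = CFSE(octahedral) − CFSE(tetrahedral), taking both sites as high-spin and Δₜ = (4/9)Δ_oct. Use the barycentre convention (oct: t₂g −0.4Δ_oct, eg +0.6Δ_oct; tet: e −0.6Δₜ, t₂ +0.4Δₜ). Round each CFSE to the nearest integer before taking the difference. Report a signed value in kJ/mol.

V³⁺: group 5, so d-count = 5 − 3 = 2.
Octahedral high-spin t₂g² eg⁰: CFSE = -0.8 × 163 = -130 kJ/mol.
Tetrahedral: e² t₂⁰, CFSE = 2(−0.6) + 0(+0.4) = -1.2Δₜ = -1.2 × (4/9) × 163 = -87 kJ/mol.
OSPE = -130 − (-87) = -43 kJ/mol.

-43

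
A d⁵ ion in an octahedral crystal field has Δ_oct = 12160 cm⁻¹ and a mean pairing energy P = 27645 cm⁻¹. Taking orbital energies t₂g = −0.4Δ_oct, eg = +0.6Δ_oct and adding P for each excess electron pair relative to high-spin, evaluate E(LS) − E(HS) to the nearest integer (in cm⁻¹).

30970

High-spin: t₂g³ eg², CFSE = 0.0Δ_oct = 0 cm⁻¹.
Low-spin t₂g⁵ eg⁰ gives -2.0Δ_oct = -24320 cm⁻¹, but forming 2 extra pairs costs 2P = 55290 cm⁻¹, so E(LS) = -24320 + 55290 = 30970 cm⁻¹.
Thus E(LS) − E(HS) = 30970 cm⁻¹.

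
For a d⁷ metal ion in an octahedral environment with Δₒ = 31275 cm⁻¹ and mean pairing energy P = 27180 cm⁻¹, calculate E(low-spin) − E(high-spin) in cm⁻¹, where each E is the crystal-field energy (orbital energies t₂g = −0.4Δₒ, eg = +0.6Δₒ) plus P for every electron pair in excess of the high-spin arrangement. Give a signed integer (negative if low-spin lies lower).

In the high-spin limit (t₂g⁵ eg²) the orbital term is -0.8Δₒ = -25020 cm⁻¹, with no excess pairing.
For low-spin the configuration is t₂g⁶ eg¹: orbital energy -1.8 × 31275 = -56295 cm⁻¹, and 1 additional pair relative to high-spin adds 27180 cm⁻¹, giving -29115 cm⁻¹.
The difference is -29115 − (-25020) = -4095 cm⁻¹, so low-spin lies lower.

-4095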